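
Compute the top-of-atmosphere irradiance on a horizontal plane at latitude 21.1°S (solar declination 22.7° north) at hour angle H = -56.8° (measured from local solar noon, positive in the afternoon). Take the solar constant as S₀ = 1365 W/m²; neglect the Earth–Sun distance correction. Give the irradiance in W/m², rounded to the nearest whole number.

cos θ_z = sin(-21.1°) sin(22.7°) + cos(-21.1°) cos(22.7°) cos(-56.80°) = -0.1389 + 0.4713 = 0.3324.
Top-of-atmosphere irradiance = S₀ cos θ_z = 1365 × 0.3324 = 453.73 W/m².

454 W/m²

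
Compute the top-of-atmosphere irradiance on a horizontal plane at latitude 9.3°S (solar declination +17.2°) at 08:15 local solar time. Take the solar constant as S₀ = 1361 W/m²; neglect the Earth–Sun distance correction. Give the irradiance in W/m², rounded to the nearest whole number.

648 W/m²

Hour angle H = 15° × (8.25 − 12) = -56.25°.
cos θ_z = sin(-9.3°) sin(17.2°) + cos(-9.3°) cos(17.2°) cos(-56.25°) = -0.0478 + 0.5237 = 0.4759.
Top-of-atmosphere irradiance = S₀ cos θ_z = 1361 × 0.4759 = 647.70 W/m².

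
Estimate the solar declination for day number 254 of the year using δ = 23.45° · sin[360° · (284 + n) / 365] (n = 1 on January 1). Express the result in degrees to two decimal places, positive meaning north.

360 × (284 + 254) / 365 = 530.630°; sin(530.630°) = 0.1628.
δ = 23.45 × 0.1628 = 3.818° ≈ +3.82°.

+3.82°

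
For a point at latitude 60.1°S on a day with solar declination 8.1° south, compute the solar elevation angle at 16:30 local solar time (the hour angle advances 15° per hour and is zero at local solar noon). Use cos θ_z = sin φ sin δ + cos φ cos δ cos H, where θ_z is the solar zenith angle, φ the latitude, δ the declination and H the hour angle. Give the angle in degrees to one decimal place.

Hour angle H = 15° × (16.5 − 12) = 67.50°.
With φ = -60.1°, δ = -8.1°, H = 67.50°: sin φ sin δ = 0.1221, cos φ cos δ cos H = 0.1889, so cos θ_z = 0.3110.
θ_z = arccos(0.3110) = 71.88°, so the elevation is 90° − 71.88° = 18.12°.

18.1°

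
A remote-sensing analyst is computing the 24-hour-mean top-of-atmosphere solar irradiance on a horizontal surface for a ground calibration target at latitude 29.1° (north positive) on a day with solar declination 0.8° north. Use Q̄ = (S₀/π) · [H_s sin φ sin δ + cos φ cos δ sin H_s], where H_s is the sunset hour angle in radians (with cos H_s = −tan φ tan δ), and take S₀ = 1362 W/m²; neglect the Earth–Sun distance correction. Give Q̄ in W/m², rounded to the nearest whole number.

383 W/m²

The sunset hour angle satisfies cos H_s = −tan φ tan δ = -0.0078, giving H_s = 90.45°. In radians, H_s = 1.5787.
H_s sin φ sin δ = 1.5787 × 0.4863 × 0.0140 = 0.0107.
cos φ cos δ sin H_s = 0.8738 × 0.9999 × 1.0000 = 0.8737.
Q̄ = (1362/π) × (0.0107 + 0.8737) = 433.54 × 0.8844 = 383.42 W/m².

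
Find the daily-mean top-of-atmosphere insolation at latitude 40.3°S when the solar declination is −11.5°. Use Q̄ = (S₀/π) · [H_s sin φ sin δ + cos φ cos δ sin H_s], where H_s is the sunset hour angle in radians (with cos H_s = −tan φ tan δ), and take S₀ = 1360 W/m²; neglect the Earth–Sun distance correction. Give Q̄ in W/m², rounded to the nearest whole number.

−tan φ tan δ = −(-0.8481)(-0.2035) = -0.1726; H_s = arccos(-0.1726) = 99.94°. In radians, H_s = 1.7443.
H_s sin φ sin δ = 1.7443 × -0.6468 × -0.1994 = 0.2250.
cos φ cos δ sin H_s = 0.7627 × 0.9799 × 0.9850 = 0.7362.
Q̄ = (1360/π) × (0.2250 + 0.7362) = 432.90 × 0.9612 = 416.10 W/m².

416 W/m²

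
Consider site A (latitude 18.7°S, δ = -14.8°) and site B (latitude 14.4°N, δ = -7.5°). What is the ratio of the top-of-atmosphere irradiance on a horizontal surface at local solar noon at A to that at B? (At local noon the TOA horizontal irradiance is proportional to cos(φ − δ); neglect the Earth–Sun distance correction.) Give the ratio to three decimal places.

1.075

A: cos θ_z = cos(-18.7° − (-14.8°)) = 0.9977.
B: cos θ_z = cos(14.4° − (-7.5°)) = 0.9278.
Ratio A/B = 0.9977 / 0.9278 = 1.0753.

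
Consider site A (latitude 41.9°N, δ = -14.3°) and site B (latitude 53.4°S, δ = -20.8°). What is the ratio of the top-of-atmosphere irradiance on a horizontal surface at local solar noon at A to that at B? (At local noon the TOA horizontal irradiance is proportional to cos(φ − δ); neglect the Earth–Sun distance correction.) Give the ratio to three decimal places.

A: cos θ_z = cos(41.9° − (-14.3°)) = 0.5563.
B: cos θ_z = cos(-53.4° − (-20.8°)) = 0.8425.
Ratio A/B = 0.5563 / 0.8425 = 0.6603.

0.660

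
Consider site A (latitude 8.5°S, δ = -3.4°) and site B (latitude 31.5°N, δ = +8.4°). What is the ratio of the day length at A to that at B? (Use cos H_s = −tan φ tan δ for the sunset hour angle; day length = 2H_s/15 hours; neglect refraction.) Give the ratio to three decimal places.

A: H_s = arccos(−tan -8.5° · tan -3.4°) = 90.51°, so 2H_s/15 = 12.0680 h.
B: H_s = arccos(−tan 31.5° · tan 8.4°) = 95.19°, so 2H_s/15 = 12.6920 h.
Ratio A/B = 12.0680 / 12.6920 = 0.9508.

0.951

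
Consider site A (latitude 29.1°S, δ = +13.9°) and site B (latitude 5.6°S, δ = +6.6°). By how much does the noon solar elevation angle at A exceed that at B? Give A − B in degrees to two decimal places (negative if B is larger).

A: 90° − |-29.1 − (13.9)| = 47.00°.
B: 90° − |-5.6 − (6.6)| = 77.80°.
A − B = 47.00 − 77.80 = -30.80°.

-30.80°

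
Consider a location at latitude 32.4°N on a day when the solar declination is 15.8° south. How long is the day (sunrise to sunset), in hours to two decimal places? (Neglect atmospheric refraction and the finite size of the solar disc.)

10.62 hours

−tan φ tan δ = −(0.6346)(-0.2830) = 0.1796; H_s = arccos(0.1796) = 79.65°.
Day length = 2 H_s / 15° h⁻¹ = 159.30° / 15 = 10.620 h.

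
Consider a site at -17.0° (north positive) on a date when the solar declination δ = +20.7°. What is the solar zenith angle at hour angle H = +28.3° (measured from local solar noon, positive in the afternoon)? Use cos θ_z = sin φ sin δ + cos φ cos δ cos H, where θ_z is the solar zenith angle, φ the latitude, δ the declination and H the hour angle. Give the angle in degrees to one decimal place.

46.8°

cos θ_z = sin(-17.0°) sin(20.7°) + cos(-17.0°) cos(20.7°) cos(28.30°) = -0.1033 + 0.7876 = 0.6843.
θ_z = arccos(0.6843) = 46.82°.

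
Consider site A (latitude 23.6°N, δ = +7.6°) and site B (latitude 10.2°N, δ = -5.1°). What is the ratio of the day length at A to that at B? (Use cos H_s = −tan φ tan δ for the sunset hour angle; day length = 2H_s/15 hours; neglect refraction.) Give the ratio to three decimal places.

1.048

A: H_s = arccos(−tan 23.6° · tan 7.6°) = 93.34°, so 2H_s/15 = 12.4453 h.
B: H_s = arccos(−tan 10.2° · tan -5.1°) = 89.08°, so 2H_s/15 = 11.8773 h.
Ratio A/B = 12.4453 / 11.8773 = 1.0478.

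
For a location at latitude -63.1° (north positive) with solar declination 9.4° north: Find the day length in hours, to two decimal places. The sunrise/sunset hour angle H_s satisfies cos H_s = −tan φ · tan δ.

9.46 hours

The sunset hour angle satisfies cos H_s = −tan φ tan δ = 0.3263, giving H_s = 70.96°.
Day length = 2 H_s / 15° h⁻¹ = 141.92° / 15 = 9.461 h.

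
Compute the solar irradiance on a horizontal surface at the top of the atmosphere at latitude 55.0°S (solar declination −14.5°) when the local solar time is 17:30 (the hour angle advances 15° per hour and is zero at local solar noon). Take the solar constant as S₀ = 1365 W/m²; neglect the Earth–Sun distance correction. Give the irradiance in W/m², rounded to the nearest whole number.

379 W/m²

Hour angle H = 15° × (17.5 − 12) = 82.50°.
cos θ_z = sin φ sin δ + cos φ cos δ cos H = (-0.8192)(-0.2504) + (0.5736)(0.9681)(0.1305) = 0.2776.
Top-of-atmosphere irradiance = S₀ cos θ_z = 1365 × 0.2776 = 378.92 W/m².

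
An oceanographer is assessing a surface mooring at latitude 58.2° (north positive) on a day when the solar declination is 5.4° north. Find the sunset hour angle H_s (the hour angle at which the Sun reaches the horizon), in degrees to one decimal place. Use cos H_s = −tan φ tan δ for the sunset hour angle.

98.8°

The sunset hour angle satisfies cos H_s = −tan φ tan δ = -0.1525, giving H_s = 98.77°.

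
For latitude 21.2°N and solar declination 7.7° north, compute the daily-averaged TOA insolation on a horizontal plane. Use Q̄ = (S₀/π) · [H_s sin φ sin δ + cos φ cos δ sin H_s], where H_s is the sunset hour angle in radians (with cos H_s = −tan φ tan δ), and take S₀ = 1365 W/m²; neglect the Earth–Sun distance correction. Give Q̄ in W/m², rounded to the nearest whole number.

435 W/m²

cos H_s = −tan(21.2°) · tan(7.7°) = -0.0524, so H_s = arccos(-0.0524) = 93.00°. In radians, H_s = 1.6232.
H_s sin φ sin δ = 1.6232 × 0.3616 × 0.1340 = 0.0787.
cos φ cos δ sin H_s = 0.9323 × 0.9910 × 0.9986 = 0.9226.
Q̄ = (1365/π) × (0.0787 + 0.9226) = 434.49 × 1.0013 = 435.05 W/m².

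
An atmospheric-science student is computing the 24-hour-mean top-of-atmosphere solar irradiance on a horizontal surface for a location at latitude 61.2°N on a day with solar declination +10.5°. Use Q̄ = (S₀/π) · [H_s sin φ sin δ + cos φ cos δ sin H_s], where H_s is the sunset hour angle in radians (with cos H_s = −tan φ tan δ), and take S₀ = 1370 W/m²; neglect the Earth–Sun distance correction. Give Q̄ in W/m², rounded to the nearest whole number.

−tan φ tan δ = −(1.8190)(0.1853) = -0.3371; H_s = arccos(-0.3371) = 109.70°. In radians, H_s = 1.9146.
H_s sin φ sin δ = 1.9146 × 0.8763 × 0.1822 = 0.3057.
cos φ cos δ sin H_s = 0.4818 × 0.9833 × 0.9415 = 0.4460.
Q̄ = (1370/π) × (0.3057 + 0.4460) = 436.08 × 0.7517 = 327.80 W/m².

328 W/m²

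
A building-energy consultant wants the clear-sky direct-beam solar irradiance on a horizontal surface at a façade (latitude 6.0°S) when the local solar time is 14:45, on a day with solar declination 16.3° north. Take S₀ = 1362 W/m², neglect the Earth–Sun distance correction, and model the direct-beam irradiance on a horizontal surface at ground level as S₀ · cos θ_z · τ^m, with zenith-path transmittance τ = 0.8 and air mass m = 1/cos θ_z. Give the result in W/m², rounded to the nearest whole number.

Hour angle H = 15° × (14.75 − 12) = 41.25°.
cos θ_z = sin φ sin δ + cos φ cos δ cos H = (-0.1045)(0.2807) + (0.9945)(0.9598)(0.7518) = 0.6883.
Air mass m = 1/cos θ_z = 1/0.6883 = 1.453; τ^m = 0.8^1.453 = 0.7231.
Surface direct beam = 1362 × 0.6883 × 0.7231 = 677.88 W/m².

678 W/m²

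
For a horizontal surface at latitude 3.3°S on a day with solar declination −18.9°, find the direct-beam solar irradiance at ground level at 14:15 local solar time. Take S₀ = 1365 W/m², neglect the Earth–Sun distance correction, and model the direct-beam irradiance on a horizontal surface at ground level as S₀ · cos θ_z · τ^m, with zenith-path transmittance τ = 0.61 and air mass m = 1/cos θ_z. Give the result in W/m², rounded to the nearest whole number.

Hour angle H = 15° × (14.25 − 12) = 33.75°.
cos θ_z = sin(-3.3°) sin(-18.9°) + cos(-3.3°) cos(-18.9°) cos(33.75°) = 0.0186 + 0.7853 = 0.8039.
Air mass m = 1/cos θ_z = 1/0.8039 = 1.244; τ^m = 0.61^1.244 = 0.5407.
Surface direct beam = 1365 × 0.8039 × 0.5407 = 593.32 W/m².

593 W/m²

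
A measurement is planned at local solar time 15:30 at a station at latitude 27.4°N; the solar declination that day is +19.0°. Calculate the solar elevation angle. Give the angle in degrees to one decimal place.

41.4°

Hour angle H = 15° × (15.5 − 12) = 52.50°.
With φ = 27.4°, δ = 19.0°, H = 52.50°: sin φ sin δ = 0.1498, cos φ cos δ cos H = 0.5110, so cos θ_z = 0.6608.
θ_z = arccos(0.6608) = 48.64°, so the elevation is 90° − 48.64° = 41.36°.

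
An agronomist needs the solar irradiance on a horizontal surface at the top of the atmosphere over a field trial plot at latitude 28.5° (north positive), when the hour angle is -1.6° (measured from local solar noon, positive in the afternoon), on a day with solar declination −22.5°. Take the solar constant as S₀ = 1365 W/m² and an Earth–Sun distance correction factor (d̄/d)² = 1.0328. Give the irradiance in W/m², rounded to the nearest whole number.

887 W/m²

With φ = 28.5°, δ = -22.5°, H = -1.60°: sin φ sin δ = -0.1826, cos φ cos δ cos H = 0.8116, so cos θ_z = 0.6290.
Top-of-atmosphere irradiance = S₀ (d̄/d)² cos θ_z = 1365 × 1.0328 × 0.6290 = 886.75 W/m².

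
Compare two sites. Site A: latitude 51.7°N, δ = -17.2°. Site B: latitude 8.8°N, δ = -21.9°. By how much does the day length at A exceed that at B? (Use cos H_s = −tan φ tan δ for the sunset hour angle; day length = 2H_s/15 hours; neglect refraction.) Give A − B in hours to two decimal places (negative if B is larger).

A: H_s = arccos(−tan 51.7° · tan -17.2°) = 66.92°, so 2H_s/15 = 8.9227 h.
B: H_s = arccos(−tan 8.8° · tan -21.9°) = 86.43°, so 2H_s/15 = 11.5240 h.
A − B = 8.9227 − 11.5240 = -2.6013 h.

-2.60 h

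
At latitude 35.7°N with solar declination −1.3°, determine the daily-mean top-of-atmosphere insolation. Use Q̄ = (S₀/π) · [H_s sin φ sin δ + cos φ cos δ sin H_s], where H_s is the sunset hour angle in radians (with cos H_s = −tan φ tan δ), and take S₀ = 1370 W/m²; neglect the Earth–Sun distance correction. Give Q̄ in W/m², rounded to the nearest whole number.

−tan φ tan δ = −(0.7186)(-0.0227) = 0.0163; H_s = arccos(0.0163) = 89.07°. In radians, H_s = 1.5546.
H_s sin φ sin δ = 1.5546 × 0.5835 × -0.0227 = -0.0206.
cos φ cos δ sin H_s = 0.8121 × 0.9997 × 0.9999 = 0.8118.
Q̄ = (1370/π) × (-0.0206 + 0.8118) = 436.08 × 0.7912 = 345.03 W/m².

345 W/m²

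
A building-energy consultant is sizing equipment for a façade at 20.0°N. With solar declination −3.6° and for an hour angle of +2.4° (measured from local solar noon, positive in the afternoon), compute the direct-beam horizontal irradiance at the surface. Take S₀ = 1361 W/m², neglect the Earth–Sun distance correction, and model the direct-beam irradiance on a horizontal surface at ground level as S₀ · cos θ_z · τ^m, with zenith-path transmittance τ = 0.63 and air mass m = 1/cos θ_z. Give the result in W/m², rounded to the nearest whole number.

752 W/m²

cos θ_z = sin(20.0°) sin(-3.6°) + cos(20.0°) cos(-3.6°) cos(2.40°) = -0.0215 + 0.9370 = 0.9155.
Air mass m = 1/cos θ_z = 1/0.9155 = 1.092; τ^m = 0.63^1.092 = 0.6038.
Surface direct beam = 1361 × 0.9155 × 0.6038 = 752.33 W/m².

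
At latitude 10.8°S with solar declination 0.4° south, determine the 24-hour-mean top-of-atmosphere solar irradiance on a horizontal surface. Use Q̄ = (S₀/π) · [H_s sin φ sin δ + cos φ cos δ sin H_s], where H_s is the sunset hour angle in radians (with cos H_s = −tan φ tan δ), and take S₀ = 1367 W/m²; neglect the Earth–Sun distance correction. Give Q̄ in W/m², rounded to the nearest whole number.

428 W/m²

−tan φ tan δ = −(-0.1908)(-0.0070) = -0.0013; H_s = arccos(-0.0013) = 90.07°. In radians, H_s = 1.5720.
H_s sin φ sin δ = 1.5720 × -0.1874 × -0.0070 = 0.0021.
cos φ cos δ sin H_s = 0.9823 × 1.0000 × 1.0000 = 0.9823.
Q̄ = (1367/π) × (0.0021 + 0.9823) = 435.13 × 0.9844 = 428.34 W/m².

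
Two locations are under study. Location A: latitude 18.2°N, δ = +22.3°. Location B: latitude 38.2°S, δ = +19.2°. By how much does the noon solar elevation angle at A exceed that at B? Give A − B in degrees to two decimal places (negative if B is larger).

+53.30°

A: 90° − |18.2 − (22.3)| = 85.90°.
B: 90° − |-38.2 − (19.2)| = 32.60°.
A − B = 85.90 − 32.60 = 53.30°.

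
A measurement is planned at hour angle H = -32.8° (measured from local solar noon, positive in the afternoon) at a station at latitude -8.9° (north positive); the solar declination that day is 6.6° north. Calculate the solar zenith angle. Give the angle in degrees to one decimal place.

With φ = -8.9°, δ = 6.6°, H = -32.80°: sin φ sin δ = -0.0178, cos φ cos δ cos H = 0.8249, so cos θ_z = 0.8071.
θ_z = arccos(0.8071) = 36.19°.

36.2°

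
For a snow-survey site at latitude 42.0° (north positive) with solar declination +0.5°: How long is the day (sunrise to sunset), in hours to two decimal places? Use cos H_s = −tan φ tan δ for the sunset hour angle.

−tan φ tan δ = −(0.9004)(0.0087) = -0.0078; H_s = arccos(-0.0078) = 90.45°.
Day length = 2 H_s / 15° h⁻¹ = 180.90° / 15 = 12.060 h.

12.06 hours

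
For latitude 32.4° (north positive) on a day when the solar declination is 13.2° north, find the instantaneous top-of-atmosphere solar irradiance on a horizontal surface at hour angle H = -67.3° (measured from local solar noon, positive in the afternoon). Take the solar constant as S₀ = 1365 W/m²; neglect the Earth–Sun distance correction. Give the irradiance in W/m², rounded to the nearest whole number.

600 W/m²

cos θ_z = sin(32.4°) sin(13.2°) + cos(32.4°) cos(13.2°) cos(-67.30°) = 0.1224 + 0.3172 = 0.4396.
Top-of-atmosphere irradiance = S₀ cos θ_z = 1365 × 0.4396 = 600.05 W/m².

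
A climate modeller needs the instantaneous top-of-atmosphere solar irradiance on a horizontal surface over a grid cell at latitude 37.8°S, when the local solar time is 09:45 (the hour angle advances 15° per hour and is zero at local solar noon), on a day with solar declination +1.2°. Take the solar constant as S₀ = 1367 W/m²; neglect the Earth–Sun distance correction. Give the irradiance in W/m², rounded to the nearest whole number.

Hour angle H = 15° × (9.75 − 12) = -33.75°.
With φ = -37.8°, δ = 1.2°, H = -33.75°: sin φ sin δ = -0.0128, cos φ cos δ cos H = 0.6568, so cos θ_z = 0.6440.
Top-of-atmosphere irradiance = S₀ cos θ_z = 1367 × 0.6440 = 880.35 W/m².

880 W/m²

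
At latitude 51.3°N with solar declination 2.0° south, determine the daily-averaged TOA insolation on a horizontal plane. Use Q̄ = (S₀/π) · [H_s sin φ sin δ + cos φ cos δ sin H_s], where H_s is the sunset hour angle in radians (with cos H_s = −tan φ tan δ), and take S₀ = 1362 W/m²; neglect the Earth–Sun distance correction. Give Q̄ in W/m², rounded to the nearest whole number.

The sunset hour angle satisfies cos H_s = −tan φ tan δ = 0.0436, giving H_s = 87.50°. In radians, H_s = 1.5272.
H_s sin φ sin δ = 1.5272 × 0.7804 × -0.0349 = -0.0416.
cos φ cos δ sin H_s = 0.6252 × 0.9994 × 0.9990 = 0.6242.
Q̄ = (1362/π) × (-0.0416 + 0.6242) = 433.54 × 0.5826 = 252.58 W/m².

253 W/m²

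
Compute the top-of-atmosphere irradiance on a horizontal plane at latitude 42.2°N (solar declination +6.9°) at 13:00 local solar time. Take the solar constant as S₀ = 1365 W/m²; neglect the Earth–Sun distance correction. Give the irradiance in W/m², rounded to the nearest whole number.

Hour angle H = 15° × (13 − 12) = 15.00°.
cos θ_z = sin φ sin δ + cos φ cos δ cos H = (0.6717)(0.1201) + (0.7408)(0.9928)(0.9659) = 0.7911.
Top-of-atmosphere irradiance = S₀ cos θ_z = 1365 × 0.7911 = 1079.85 W/m².

1080 W/m²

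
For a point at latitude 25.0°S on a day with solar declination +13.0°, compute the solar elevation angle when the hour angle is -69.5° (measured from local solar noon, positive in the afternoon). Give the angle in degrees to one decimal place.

12.4°

With φ = -25.0°, δ = 13.0°, H = -69.50°: sin φ sin δ = -0.0951, cos φ cos δ cos H = 0.3093, so cos θ_z = 0.2142.
θ_z = arccos(0.2142) = 77.63°, so the elevation is 90° − 77.63° = 12.37°.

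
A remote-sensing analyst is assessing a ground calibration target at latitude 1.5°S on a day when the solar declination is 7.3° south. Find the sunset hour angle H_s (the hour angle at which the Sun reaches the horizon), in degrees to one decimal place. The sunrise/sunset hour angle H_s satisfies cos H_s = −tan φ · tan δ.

90.2°

−tan φ tan δ = −(-0.0262)(-0.1281) = -0.0034; H_s = arccos(-0.0034) = 90.19°.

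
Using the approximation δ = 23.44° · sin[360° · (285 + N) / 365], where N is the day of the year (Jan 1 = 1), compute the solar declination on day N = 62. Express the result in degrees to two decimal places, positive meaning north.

-7.15°

360 × (285 + 62) / 365 = 342.247°; sin(342.247°) = -0.3049.
δ = 23.44 × -0.3049 = -7.147° ≈ -7.15°.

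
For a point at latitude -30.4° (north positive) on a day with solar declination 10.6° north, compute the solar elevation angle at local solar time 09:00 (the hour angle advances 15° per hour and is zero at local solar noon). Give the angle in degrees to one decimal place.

Hour angle H = 15° × (9 − 12) = -45.00°.
cos θ_z = sin φ sin δ + cos φ cos δ cos H = (-0.5060)(0.1840) + (0.8625)(0.9829)(0.7071) = 0.5063.
θ_z = arccos(0.5063) = 59.58°, so the elevation is 90° − 59.58° = 30.42°.

30.4°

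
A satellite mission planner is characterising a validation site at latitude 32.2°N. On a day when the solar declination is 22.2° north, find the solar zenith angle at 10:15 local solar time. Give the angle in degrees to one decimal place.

25.3°

Hour angle H = 15° × (10.25 − 12) = -26.25°.
With φ = 32.2°, δ = 22.2°, H = -26.25°: sin φ sin δ = 0.2013, cos φ cos δ cos H = 0.7027, so cos θ_z = 0.9040.
θ_z = arccos(0.9040) = 25.31°.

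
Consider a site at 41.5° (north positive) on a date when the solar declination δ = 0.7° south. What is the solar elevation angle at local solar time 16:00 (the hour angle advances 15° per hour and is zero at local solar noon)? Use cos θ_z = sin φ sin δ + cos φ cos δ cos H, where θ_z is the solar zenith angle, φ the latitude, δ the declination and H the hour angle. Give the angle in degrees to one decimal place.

21.5°

Hour angle H = 15° × (16 − 12) = 60.00°.
cos θ_z = sin φ sin δ + cos φ cos δ cos H = (0.6626)(-0.0122) + (0.7490)(0.9999)(0.5000) = 0.3664.
θ_z = arccos(0.3664) = 68.51°, so the elevation is 90° − 68.51° = 21.49°.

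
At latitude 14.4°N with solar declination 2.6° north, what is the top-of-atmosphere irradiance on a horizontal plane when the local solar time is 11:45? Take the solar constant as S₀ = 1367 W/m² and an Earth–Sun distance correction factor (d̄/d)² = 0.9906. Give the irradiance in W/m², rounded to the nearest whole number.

Hour angle H = 15° × (11.75 − 12) = -3.75°.
With φ = 14.4°, δ = 2.6°, H = -3.75°: sin φ sin δ = 0.0113, cos φ cos δ cos H = 0.9655, so cos θ_z = 0.9768.
Top-of-atmosphere irradiance = S₀ (d̄/d)² cos θ_z = 1367 × 0.9906 × 0.9768 = 1322.73 W/m².

1323 W/m²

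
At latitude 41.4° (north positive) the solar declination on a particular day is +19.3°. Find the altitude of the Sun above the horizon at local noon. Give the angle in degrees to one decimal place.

67.9°

At local solar noon the hour angle is zero, so the elevation is 90° − |φ − δ| = 90° − |41.4° − (19.3°)| = 90° − 22.1° = 67.9°.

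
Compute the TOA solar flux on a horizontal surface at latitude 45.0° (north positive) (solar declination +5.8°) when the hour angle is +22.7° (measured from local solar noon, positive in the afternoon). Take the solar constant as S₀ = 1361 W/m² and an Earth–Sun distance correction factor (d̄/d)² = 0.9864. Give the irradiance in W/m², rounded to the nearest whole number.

cos θ_z = sin φ sin δ + cos φ cos δ cos H = (0.7071)(0.1011) + (0.7071)(0.9949)(0.9225) = 0.7205.
Top-of-atmosphere irradiance = S₀ (d̄/d)² cos θ_z = 1361 × 0.9864 × 0.7205 = 967.26 W/m².

967 W/m²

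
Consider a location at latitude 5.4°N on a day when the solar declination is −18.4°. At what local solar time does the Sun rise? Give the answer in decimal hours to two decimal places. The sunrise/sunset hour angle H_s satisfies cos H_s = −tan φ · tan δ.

−tan φ tan δ = −(0.0945)(-0.3327) = 0.0314; H_s = arccos(0.0314) = 88.20°.
Sunrise is at 12 − H_s/15 = 12 − 5.880 = 6.120 h local solar time.

6.12 h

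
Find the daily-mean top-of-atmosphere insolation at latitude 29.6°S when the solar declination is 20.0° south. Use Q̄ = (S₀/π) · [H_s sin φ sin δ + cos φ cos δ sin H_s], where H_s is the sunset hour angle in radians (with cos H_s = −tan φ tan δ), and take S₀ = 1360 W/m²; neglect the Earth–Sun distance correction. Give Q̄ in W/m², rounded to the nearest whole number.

cos H_s = −tan(-29.6°) · tan(-20.0°) = -0.2068, so H_s = arccos(-0.2068) = 101.93°. In radians, H_s = 1.7790.
H_s sin φ sin δ = 1.7790 × -0.4939 × -0.3420 = 0.3005.
cos φ cos δ sin H_s = 0.8695 × 0.9397 × 0.9784 = 0.7994.
Q̄ = (1360/π) × (0.3005 + 0.7994) = 432.90 × 1.0999 = 476.15 W/m².

476 W/m²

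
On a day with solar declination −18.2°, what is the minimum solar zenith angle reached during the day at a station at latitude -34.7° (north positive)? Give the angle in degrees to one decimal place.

At local solar noon the hour angle is zero, so the zenith angle is |φ − δ| = |-34.7° − (-18.2°)| = 16.5°.

16.5°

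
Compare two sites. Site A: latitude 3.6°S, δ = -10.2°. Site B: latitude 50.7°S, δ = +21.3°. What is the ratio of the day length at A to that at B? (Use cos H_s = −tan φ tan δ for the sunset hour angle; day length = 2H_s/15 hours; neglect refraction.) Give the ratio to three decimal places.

A: H_s = arccos(−tan -3.6° · tan -10.2°) = 90.65°, so 2H_s/15 = 12.0867 h.
B: H_s = arccos(−tan -50.7° · tan 21.3°) = 61.55°, so 2H_s/15 = 8.2067 h.
Ratio A/B = 12.0867 / 8.2067 = 1.4728.

1.473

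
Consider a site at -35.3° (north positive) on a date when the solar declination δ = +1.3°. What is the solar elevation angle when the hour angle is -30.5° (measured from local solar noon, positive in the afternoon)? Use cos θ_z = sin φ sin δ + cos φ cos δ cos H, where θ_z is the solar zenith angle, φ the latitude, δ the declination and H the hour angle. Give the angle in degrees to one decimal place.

43.6°

With φ = -35.3°, δ = 1.3°, H = -30.50°: sin φ sin δ = -0.0131, cos φ cos δ cos H = 0.7030, so cos θ_z = 0.6899.
θ_z = arccos(0.6899) = 46.38°, so the elevation is 90° − 46.38° = 43.62°.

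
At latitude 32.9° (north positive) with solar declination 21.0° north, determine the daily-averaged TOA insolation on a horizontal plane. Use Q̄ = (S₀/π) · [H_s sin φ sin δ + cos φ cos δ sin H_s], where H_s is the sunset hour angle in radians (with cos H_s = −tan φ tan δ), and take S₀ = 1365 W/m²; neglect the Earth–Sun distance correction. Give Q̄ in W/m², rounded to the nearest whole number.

The sunset hour angle satisfies cos H_s = −tan φ tan δ = -0.2483, giving H_s = 104.38°. In radians, H_s = 1.8218.
H_s sin φ sin δ = 1.8218 × 0.5432 × 0.3584 = 0.3547.
cos φ cos δ sin H_s = 0.8396 × 0.9336 × 0.9687 = 0.7593.
Q̄ = (1365/π) × (0.3547 + 0.7593) = 434.49 × 1.1140 = 484.02 W/m².

484 W/m²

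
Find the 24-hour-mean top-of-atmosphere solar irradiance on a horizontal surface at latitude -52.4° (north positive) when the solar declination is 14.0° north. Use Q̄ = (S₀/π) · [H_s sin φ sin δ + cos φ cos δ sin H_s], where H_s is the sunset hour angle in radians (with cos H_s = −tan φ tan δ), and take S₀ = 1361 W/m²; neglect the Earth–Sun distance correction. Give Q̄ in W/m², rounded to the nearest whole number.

−tan φ tan δ = −(-1.2985)(0.2493) = 0.3237; H_s = arccos(0.3237) = 71.11°. In radians, H_s = 1.2411.
H_s sin φ sin δ = 1.2411 × -0.7923 × 0.2419 = -0.2379.
cos φ cos δ sin H_s = 0.6101 × 0.9703 × 0.9461 = 0.5601.
Q̄ = (1361/π) × (-0.2379 + 0.5601) = 433.22 × 0.3222 = 139.58 W/m².

140 W/m²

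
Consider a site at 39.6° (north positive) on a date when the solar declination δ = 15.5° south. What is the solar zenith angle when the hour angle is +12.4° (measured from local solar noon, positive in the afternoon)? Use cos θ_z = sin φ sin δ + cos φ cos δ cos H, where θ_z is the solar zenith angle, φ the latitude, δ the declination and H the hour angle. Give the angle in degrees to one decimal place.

56.3°

With φ = 39.6°, δ = -15.5°, H = 12.40°: sin φ sin δ = -0.1703, cos φ cos δ cos H = 0.7252, so cos θ_z = 0.5549.
θ_z = arccos(0.5549) = 56.30°.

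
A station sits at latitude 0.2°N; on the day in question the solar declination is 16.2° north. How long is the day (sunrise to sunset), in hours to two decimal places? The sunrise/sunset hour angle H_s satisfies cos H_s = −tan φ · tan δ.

12.01 hours

−tan φ tan δ = −(0.0035)(0.2905) = -0.0010; H_s = arccos(-0.0010) = 90.06°.
Day length = 2 H_s / 15° h⁻¹ = 180.12° / 15 = 12.008 h.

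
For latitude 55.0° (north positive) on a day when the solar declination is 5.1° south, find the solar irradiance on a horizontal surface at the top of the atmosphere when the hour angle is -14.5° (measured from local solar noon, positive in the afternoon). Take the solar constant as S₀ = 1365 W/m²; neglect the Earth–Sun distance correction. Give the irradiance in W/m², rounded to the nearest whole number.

656 W/m²

cos θ_z = sin φ sin δ + cos φ cos δ cos H = (0.8192)(-0.0889) + (0.5736)(0.9960)(0.9681) = 0.4803.
Top-of-atmosphere irradiance = S₀ cos θ_z = 1365 × 0.4803 = 655.61 W/m².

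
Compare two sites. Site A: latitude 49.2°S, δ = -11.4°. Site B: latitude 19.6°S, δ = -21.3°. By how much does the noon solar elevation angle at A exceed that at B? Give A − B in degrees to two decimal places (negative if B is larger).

A: 90° − |-49.2 − (-11.4)| = 52.20°.
B: 90° − |-19.6 − (-21.3)| = 88.30°.
A − B = 52.20 − 88.30 = -36.10°.

-36.10°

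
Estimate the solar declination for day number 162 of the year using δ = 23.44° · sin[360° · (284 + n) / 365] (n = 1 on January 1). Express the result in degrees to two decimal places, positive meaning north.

360 × (284 + 162) / 365 = 439.890°; sin(439.890°) = 0.9845.
δ = 23.44 × 0.9845 = 23.077° ≈ +23.08°.

+23.08°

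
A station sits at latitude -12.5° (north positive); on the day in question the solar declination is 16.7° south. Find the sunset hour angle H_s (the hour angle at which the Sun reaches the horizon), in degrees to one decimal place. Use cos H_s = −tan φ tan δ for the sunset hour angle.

93.8°

cos H_s = −tan(-12.5°) · tan(-16.7°) = -0.0665, so H_s = arccos(-0.0665) = 93.81°.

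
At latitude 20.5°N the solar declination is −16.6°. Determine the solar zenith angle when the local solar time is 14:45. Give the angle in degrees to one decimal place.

54.9°

Hour angle H = 15° × (14.75 − 12) = 41.25°.
cos θ_z = sin φ sin δ + cos φ cos δ cos H = (0.3502)(-0.2857) + (0.9367)(0.9583)(0.7518) = 0.5748.
θ_z = arccos(0.5748) = 54.91°.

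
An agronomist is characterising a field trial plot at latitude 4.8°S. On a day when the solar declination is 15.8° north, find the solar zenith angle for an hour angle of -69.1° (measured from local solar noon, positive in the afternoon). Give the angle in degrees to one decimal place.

With φ = -4.8°, δ = 15.8°, H = -69.10°: sin φ sin δ = -0.0228, cos φ cos δ cos H = 0.3421, so cos θ_z = 0.3193.
θ_z = arccos(0.3193) = 71.38°.

71.4°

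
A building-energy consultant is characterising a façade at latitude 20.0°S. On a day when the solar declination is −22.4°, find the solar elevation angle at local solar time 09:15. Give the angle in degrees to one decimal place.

51.6°

Hour angle H = 15° × (9.25 − 12) = -41.25°.
With φ = -20.0°, δ = -22.4°, H = -41.25°: sin φ sin δ = 0.1303, cos φ cos δ cos H = 0.6532, so cos θ_z = 0.7835.
θ_z = arccos(0.7835) = 38.42°, so the elevation is 90° − 38.42° = 51.58°.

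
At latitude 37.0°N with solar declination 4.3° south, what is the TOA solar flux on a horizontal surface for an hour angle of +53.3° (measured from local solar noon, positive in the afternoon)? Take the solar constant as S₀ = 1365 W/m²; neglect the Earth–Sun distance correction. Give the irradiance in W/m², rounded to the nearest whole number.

588 W/m²

With φ = 37.0°, δ = -4.3°, H = 53.30°: sin φ sin δ = -0.0451, cos φ cos δ cos H = 0.4759, so cos θ_z = 0.4308.
Top-of-atmosphere irradiance = S₀ cos θ_z = 1365 × 0.4308 = 588.04 W/m².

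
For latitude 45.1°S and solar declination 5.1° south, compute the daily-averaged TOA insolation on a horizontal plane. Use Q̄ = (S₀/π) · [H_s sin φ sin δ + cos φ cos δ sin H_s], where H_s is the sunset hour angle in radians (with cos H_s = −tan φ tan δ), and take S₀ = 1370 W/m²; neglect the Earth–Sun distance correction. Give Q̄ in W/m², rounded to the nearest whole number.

351 W/m²

−tan φ tan δ = −(-1.0035)(-0.0892) = -0.0895; H_s = arccos(-0.0895) = 95.13°. In radians, H_s = 1.6603.
H_s sin φ sin δ = 1.6603 × -0.7083 × -0.0889 = 0.1045.
cos φ cos δ sin H_s = 0.7059 × 0.9960 × 0.9960 = 0.7003.
Q̄ = (1370/π) × (0.1045 + 0.7003) = 436.08 × 0.8048 = 350.96 W/m².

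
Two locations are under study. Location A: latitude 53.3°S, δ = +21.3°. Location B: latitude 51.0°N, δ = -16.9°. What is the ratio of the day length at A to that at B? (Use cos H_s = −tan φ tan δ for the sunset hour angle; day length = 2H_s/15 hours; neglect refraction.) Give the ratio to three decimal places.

A: H_s = arccos(−tan -53.3° · tan 21.3°) = 58.46°, so 2H_s/15 = 7.7947 h.
B: H_s = arccos(−tan 51.0° · tan -16.9°) = 67.96°, so 2H_s/15 = 9.0613 h.
Ratio A/B = 7.7947 / 9.0613 = 0.8602.

0.860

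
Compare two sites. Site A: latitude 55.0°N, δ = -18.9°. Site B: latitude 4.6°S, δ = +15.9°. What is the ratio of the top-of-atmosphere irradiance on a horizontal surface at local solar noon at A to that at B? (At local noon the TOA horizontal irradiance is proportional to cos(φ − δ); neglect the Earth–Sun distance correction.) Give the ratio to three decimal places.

A: cos θ_z = cos(55.0° − (-18.9°)) = 0.2773.
B: cos θ_z = cos(-4.6° − (15.9°)) = 0.9367.
Ratio A/B = 0.2773 / 0.9367 = 0.2960.

0.296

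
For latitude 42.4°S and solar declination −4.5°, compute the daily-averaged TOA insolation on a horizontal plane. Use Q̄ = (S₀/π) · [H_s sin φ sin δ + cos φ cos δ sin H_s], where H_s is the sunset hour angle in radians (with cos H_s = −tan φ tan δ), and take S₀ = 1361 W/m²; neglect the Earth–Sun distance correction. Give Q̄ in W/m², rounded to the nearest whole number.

356 W/m²

cos H_s = −tan(-42.4°) · tan(-4.5°) = -0.0719, so H_s = arccos(-0.0719) = 94.12°. In radians, H_s = 1.6427.
H_s sin φ sin δ = 1.6427 × -0.6743 × -0.0785 = 0.0870.
cos φ cos δ sin H_s = 0.7385 × 0.9969 × 0.9974 = 0.7343.
Q̄ = (1361/π) × (0.0870 + 0.7343) = 433.22 × 0.8213 = 355.80 W/m².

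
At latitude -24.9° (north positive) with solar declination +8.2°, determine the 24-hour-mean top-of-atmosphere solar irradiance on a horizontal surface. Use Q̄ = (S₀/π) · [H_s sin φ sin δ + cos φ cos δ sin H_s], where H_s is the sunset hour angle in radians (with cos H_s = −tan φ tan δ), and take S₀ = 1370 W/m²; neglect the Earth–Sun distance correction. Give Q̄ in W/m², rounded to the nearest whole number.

351 W/m²

The sunset hour angle satisfies cos H_s = −tan φ tan δ = 0.0669, giving H_s = 86.16°. In radians, H_s = 1.5038.
H_s sin φ sin δ = 1.5038 × -0.4210 × 0.1426 = -0.0903.
cos φ cos δ sin H_s = 0.9070 × 0.9898 × 0.9978 = 0.8958.
Q̄ = (1370/π) × (-0.0903 + 0.8958) = 436.08 × 0.8055 = 351.26 W/m².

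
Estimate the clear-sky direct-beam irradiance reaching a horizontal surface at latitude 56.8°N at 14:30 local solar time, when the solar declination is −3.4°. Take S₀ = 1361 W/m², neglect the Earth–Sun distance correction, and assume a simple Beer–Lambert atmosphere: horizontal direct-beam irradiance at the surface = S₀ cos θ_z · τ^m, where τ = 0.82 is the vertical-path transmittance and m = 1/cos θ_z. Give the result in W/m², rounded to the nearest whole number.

Hour angle H = 15° × (14.5 − 12) = 37.50°.
cos θ_z = sin φ sin δ + cos φ cos δ cos H = (0.8368)(-0.0593) + (0.5476)(0.9982)(0.7934) = 0.3841.
Air mass m = 1/cos θ_z = 1/0.3841 = 2.603; τ^m = 0.82^2.603 = 0.5966.
Surface direct beam = 1361 × 0.3841 × 0.5966 = 311.88 W/m².

312 W/m²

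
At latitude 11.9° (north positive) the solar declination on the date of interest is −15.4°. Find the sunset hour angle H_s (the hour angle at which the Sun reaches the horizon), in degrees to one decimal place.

86.7°

The sunset hour angle satisfies cos H_s = −tan φ tan δ = 0.0580, giving H_s = 86.67°.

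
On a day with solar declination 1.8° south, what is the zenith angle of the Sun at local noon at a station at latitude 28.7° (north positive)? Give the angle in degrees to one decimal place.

30.5°

At local solar noon the hour angle is zero, so the zenith angle is |φ − δ| = |28.7° − (-1.8°)| = 30.5°.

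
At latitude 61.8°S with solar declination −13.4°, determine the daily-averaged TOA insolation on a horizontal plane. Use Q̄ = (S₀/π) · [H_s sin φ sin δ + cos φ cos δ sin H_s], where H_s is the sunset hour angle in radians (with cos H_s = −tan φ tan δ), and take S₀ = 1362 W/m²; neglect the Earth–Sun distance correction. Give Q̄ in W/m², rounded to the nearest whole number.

358 W/m²

The sunset hour angle satisfies cos H_s = −tan φ tan δ = -0.4443, giving H_s = 116.38°. In radians, H_s = 2.0312.
H_s sin φ sin δ = 2.0312 × -0.8813 × -0.2317 = 0.4148.
cos φ cos δ sin H_s = 0.4726 × 0.9728 × 0.8959 = 0.4119.
Q̄ = (1362/π) × (0.4148 + 0.4119) = 433.54 × 0.8267 = 358.41 W/m².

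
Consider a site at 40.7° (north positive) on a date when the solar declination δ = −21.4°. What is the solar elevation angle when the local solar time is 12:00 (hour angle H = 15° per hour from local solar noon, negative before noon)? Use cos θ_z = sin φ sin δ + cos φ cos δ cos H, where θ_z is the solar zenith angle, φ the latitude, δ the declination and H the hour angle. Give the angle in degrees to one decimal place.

Hour angle H = 15° × (12 − 12) = 0.00°.
cos θ_z = sin(40.7°) sin(-21.4°) + cos(40.7°) cos(-21.4°) cos(0.00°) = -0.2379 + 0.7059 = 0.4680.
θ_z = arccos(0.4680) = 62.10°, so the elevation is 90° − 62.10° = 27.90°.

27.9°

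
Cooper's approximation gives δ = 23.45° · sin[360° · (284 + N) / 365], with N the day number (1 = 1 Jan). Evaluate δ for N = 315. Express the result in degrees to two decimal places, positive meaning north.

-18.17°

360 × (284 + 315) / 365 = 590.795°; sin(590.795°) = -0.7749.
δ = 23.45 × -0.7749 = -18.171° ≈ -18.17°.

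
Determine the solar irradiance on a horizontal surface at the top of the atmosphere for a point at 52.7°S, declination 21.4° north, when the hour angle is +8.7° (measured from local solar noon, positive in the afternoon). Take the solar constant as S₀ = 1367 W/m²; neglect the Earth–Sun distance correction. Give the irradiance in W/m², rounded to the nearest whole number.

366 W/m²

cos θ_z = sin φ sin δ + cos φ cos δ cos H = (-0.7955)(0.3649) + (0.6060)(0.9311)(0.9885) = 0.2675.
Top-of-atmosphere irradiance = S₀ cos θ_z = 1367 × 0.2675 = 365.67 W/m².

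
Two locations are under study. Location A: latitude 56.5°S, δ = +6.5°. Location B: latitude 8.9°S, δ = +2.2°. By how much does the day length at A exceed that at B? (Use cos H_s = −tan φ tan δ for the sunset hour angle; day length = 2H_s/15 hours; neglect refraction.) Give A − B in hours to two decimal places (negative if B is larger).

-1.28 h

A: H_s = arccos(−tan -56.5° · tan 6.5°) = 80.09°, so 2H_s/15 = 10.6787 h.
B: H_s = arccos(−tan -8.9° · tan 2.2°) = 89.66°, so 2H_s/15 = 11.9547 h.
A − B = 10.6787 − 11.9547 = -1.2760 h.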